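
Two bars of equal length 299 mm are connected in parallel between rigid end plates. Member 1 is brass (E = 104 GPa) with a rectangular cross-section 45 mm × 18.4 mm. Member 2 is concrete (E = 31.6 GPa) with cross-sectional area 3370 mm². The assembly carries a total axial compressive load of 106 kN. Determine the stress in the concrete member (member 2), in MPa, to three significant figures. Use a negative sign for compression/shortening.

-17.4 MPa

A_1 = 828 mm².
Equal strain + equilibrium ⇒ each member carries load in proportion to AE: A₁E₁ = 86110000 N, A₂E₂ = 106500000 N, ΣAE = 192600000 N.
σ₂ = P·E₂/ΣAE = -106000·31600/192600000 = -17.39 MPa.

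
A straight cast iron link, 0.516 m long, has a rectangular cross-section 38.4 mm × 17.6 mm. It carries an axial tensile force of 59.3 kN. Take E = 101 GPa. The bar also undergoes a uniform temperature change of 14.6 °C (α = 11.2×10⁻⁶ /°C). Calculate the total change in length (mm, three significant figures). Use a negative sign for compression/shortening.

A = 675.8 mm².
δ_mech = NL/(AE) = 59300·516/(675.8·101000) = 0.4483 mm.
δ_thermal = αLΔT = 11.2e-6·516·14.6 = 0.08438 mm.
δ = δ_mech + δ_thermal = 0.5326 mm.

0.533 mm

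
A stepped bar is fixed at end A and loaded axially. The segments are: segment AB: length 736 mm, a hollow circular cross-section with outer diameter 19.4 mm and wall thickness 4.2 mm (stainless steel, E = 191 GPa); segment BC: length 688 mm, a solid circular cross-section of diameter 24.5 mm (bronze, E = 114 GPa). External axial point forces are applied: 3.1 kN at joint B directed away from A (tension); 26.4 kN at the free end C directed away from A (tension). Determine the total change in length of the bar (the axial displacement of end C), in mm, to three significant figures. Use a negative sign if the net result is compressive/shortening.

Internal axial forces (sectioning from the free end, tension +): N_BC = 26.4 kN, N_AB = 29.5 kN.
A_AB = 200.6 mm².
A_BC = 471.4 mm².
δ_AB = 29500·736/(200.6·191000) = 0.5668 mm
δ_BC = 26400·688/(471.4·114000) = 0.338 mm
δ = Σδ_i = 0.9048 mm.

0.905 mm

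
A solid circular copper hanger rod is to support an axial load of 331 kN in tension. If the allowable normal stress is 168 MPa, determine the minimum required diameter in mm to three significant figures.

Required area A ≥ P/σ_allow = 331000/168 = 1970 mm².
For a solid circular section, d ≥ √(4A/π) = 50.09 mm.

50.1 mm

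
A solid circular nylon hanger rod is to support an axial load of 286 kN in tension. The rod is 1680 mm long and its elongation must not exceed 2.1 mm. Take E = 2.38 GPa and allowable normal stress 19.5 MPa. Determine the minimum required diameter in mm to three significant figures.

Required area A ≥ P/σ_allow = 286000/19.5 = 14670 mm².
For a solid circular section, d ≥ √(4A/π) = 136.7 mm.
Elongation limit: A ≥ PL/(Eδ_allow) = 286000·1680/(2380·2.1) = 96130 mm² ⇒ d ≥ 349.9 mm.
The elongation limit governs.

350 mm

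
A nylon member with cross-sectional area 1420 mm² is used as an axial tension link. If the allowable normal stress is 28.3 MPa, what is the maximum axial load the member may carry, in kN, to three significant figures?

P_max = σ_allow · A = 28.3 · 1420 = 40190 N = 40.19 kN.

40.2 kN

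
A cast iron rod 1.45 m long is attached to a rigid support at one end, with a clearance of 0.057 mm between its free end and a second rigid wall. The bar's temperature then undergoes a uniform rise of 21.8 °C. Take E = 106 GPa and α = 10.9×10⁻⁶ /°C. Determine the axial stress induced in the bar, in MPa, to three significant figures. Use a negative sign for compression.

Free thermal expansion αLΔT = 10.9e-6 · 1450 · 21.8 = 0.3445 mm.
The walls engage after the gap closes; constrained expansion = 0.3445 − 0.057 = 0.2875 mm.
The walls impose strain ε = −(0.2875)/1450 = -1.9831e-04; σ = Eε = 106000 · -1.9831e-04 = -21.02 MPa.

-21.0 MPa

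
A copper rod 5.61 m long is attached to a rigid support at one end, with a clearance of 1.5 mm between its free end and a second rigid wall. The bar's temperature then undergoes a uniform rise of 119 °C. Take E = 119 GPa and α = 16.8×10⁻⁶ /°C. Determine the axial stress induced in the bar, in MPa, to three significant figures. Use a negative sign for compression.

-206 MPa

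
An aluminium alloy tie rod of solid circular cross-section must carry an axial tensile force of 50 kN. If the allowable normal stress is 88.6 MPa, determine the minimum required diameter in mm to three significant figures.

26.8 mm

Required area A ≥ P/σ_allow = 50000/88.6 = 564.3 mm².
For a solid circular section, d ≥ √(4A/π) = 26.81 mm.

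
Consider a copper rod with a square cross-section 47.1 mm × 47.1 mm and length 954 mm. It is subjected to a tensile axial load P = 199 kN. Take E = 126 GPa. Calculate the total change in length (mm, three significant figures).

A = 2218 mm².
δ_mech = NL/(AE) = 199000·954/(2218·126000) = 0.6792 mm.

0.679 mm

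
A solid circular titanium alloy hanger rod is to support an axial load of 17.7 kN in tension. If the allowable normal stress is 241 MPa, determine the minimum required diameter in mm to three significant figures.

9.67 mm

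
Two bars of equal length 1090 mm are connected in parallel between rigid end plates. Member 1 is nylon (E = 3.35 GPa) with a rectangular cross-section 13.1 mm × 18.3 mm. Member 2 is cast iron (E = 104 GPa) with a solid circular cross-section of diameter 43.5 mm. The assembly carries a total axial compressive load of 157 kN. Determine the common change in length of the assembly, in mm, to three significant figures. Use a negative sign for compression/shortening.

A_1 = 239.7 mm².
A_2 = 1486 mm².
Equal strain + equilibrium ⇒ each member carries load in proportion to AE: A₁E₁ = 803100 N, A₂E₂ = 154600000 N, ΣAE = 155400000 N.
δ = PL/ΣAE = -157000·1090/155400000 = -1.101 mm.

-1.10 mm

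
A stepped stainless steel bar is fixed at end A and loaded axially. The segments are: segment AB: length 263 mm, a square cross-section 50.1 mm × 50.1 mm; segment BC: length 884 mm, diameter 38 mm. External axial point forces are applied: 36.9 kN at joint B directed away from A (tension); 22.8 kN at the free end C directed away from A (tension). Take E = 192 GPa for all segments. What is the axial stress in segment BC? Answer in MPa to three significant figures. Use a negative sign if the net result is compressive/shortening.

Internal axial forces (sectioning from the free end, tension +): N_BC = 22.8 kN, N_AB = 59.7 kN.
A_BC = 1134 mm².
σ_BC = N_BC/A_BC = 22800/1134 = 20.1 MPa.

20.1 MPa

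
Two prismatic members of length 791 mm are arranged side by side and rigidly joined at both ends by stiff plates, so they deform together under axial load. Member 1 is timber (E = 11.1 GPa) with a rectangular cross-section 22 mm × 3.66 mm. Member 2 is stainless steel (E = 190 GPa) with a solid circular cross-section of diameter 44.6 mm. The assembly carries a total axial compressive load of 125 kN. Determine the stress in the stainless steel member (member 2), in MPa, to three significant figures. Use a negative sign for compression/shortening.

A_1 = 80.52 mm².
A_2 = 1562 mm².
Equal strain + equilibrium ⇒ each member carries load in proportion to AE: A₁E₁ = 893800 N, A₂E₂ = 296800000 N, ΣAE = 297700000 N.
σ₂ = P·E₂/ΣAE = -125000·190000/297700000 = -79.77 MPa.

-79.8 MPa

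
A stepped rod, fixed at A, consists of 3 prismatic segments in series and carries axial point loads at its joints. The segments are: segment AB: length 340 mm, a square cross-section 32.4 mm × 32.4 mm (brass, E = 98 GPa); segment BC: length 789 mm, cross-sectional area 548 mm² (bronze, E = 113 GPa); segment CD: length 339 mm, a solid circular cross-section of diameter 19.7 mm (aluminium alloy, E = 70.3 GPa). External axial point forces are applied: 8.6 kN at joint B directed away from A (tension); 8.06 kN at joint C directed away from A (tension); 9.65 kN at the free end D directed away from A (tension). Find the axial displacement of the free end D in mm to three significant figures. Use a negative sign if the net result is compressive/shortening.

Internal axial forces (sectioning from the free end, tension +): N_CD = 9.65 kN, N_BC = 17.71 kN, N_AB = 26.31 kN.
A_AB = 1050 mm².
A_CD = 304.8 mm².
δ_AB = 26310·340/(1050·98000) = 0.08695 mm
δ_BC = 17710·789/(548·113000) = 0.2257 mm
δ_CD = 9650·339/(304.8·70300) = 0.1527 mm
δ = Σδ_i = 0.4653 mm.

0.465 mm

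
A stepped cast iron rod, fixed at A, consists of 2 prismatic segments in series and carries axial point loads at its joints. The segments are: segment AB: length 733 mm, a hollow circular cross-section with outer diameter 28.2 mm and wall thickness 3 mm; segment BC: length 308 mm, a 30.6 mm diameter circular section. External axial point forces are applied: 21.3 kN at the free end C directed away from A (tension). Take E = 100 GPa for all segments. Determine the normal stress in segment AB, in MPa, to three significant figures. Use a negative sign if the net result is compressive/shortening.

Internal axial forces (sectioning from the free end, tension +): N_BC = 21.3 kN, N_AB = 21.3 kN.
A_AB = 237.5 mm².
σ_AB = N_AB/A_AB = 21300/237.5 = 89.68 MPa.

89.7 MPa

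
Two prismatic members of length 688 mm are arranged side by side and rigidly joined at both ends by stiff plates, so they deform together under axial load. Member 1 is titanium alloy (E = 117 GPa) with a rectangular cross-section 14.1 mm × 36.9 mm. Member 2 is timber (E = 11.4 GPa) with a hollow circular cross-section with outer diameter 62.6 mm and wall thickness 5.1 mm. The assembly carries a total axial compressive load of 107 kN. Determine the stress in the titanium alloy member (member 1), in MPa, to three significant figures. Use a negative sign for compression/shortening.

A_1 = 520.3 mm².
A_2 = 921.3 mm².
Equal strain + equilibrium ⇒ each member carries load in proportion to AE: A₁E₁ = 60870000 N, A₂E₂ = 10500000 N, ΣAE = 71380000 N.
σ₁ = P·E₁/ΣAE = -107000·117000/71380000 = -175.4 MPa.

-175 MPa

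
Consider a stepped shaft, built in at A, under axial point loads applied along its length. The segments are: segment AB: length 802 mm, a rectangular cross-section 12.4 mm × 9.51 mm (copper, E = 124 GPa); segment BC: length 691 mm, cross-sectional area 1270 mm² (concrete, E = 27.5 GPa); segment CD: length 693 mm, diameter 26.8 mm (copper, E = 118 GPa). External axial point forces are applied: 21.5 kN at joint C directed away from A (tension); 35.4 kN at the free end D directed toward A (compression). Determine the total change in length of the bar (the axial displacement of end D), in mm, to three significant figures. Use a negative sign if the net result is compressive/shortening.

-1.41 mm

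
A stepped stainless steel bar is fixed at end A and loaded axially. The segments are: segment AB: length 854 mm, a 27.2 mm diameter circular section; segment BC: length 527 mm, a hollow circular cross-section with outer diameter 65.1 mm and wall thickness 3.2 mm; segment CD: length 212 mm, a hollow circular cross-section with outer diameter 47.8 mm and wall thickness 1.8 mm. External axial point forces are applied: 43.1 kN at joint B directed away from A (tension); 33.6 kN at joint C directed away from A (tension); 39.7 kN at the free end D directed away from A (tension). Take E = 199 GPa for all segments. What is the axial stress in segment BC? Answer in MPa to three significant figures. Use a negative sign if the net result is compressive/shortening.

Internal axial forces (sectioning from the free end, tension +): N_CD = 39.7 kN, N_BC = 73.3 kN, N_AB = 116.4 kN.
A_BC = 622.3 mm².
σ_BC = N_BC/A_BC = 73300/622.3 = 117.8 MPa.

118 MPa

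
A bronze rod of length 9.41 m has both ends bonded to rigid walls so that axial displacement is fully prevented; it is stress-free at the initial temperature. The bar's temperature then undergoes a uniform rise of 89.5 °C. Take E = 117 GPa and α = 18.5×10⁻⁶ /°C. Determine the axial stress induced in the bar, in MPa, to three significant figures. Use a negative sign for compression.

-194 MPa

Free thermal expansion αLΔT = 18.5e-6 · 9410 · 89.5 = 15.58 mm.
The walls impose strain ε = −(15.58)/9410 = -1.6557e-03; σ = Eε = 117000 · -1.6557e-03 = -193.7 MPa.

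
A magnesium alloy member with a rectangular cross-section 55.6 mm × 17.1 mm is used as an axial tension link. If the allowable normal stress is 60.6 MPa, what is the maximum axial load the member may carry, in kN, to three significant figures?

A = 950.8 mm².
P_max = σ_allow · A = 60.6 · 950.8 = 57620 N = 57.62 kN.

57.6 kN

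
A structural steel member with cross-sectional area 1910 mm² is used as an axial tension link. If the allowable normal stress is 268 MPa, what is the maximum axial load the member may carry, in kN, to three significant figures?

P_max = σ_allow · A = 268 · 1910 = 511900 N = 511.9 kN.

512 kN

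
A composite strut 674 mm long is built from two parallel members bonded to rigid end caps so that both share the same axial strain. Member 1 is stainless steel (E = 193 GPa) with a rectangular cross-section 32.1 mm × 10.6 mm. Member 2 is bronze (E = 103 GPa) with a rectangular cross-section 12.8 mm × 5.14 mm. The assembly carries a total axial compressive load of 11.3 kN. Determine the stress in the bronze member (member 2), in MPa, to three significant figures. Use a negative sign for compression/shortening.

A_1 = 340.3 mm².
A_2 = 65.79 mm².
Equal strain + equilibrium ⇒ each member carries load in proportion to AE: A₁E₁ = 65670000 N, A₂E₂ = 6777000 N, ΣAE = 72450000 N.
σ₂ = P·E₂/ΣAE = -11300·103000/72450000 = -16.07 MPa.

-16.1 MPa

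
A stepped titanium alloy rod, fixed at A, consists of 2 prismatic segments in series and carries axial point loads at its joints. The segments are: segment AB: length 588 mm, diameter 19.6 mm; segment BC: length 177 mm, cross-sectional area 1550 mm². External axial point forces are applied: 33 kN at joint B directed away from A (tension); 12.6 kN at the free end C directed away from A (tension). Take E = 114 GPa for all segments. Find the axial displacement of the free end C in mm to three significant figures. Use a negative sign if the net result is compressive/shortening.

0.792 mm

Internal axial forces (sectioning from the free end, tension +): N_BC = 12.6 kN, N_AB = 45.6 kN.
A_AB = 301.7 mm².
δ_AB = 45600·588/(301.7·114000) = 0.7795 mm
δ_BC = 12600·177/(1550·114000) = 0.01262 mm
δ = Σδ_i = 0.7922 mm.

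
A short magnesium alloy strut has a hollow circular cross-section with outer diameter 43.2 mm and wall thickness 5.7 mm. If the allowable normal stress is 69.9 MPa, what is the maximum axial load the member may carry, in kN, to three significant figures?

46.9 kN

A = 671.5 mm².
P_max = σ_allow · A = 69.9 · 671.5 = 46940 N = 46.94 kN.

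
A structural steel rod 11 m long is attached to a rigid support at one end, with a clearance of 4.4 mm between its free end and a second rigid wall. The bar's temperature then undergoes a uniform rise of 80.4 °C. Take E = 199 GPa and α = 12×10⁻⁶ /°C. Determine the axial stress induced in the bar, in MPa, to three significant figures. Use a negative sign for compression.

Free thermal expansion αLΔT = 12e-6 · 11000 · 80.4 = 10.61 mm.
The walls engage after the gap closes; constrained expansion = 10.61 − 4.4 = 6.213 mm.
The walls impose strain ε = −(6.213)/11000 = -5.6480e-04; σ = Eε = 199000 · -5.6480e-04 = -112.4 MPa.

-112 MPa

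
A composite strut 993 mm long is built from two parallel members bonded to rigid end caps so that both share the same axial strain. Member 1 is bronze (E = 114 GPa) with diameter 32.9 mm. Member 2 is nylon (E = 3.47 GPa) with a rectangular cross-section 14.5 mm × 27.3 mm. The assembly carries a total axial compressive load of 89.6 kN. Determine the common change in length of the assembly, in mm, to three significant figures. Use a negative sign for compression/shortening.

-0.905 mm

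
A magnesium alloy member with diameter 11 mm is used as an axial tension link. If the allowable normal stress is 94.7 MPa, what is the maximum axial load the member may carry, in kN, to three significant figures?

9.00 kN

A = 95.03 mm².
P_max = σ_allow · A = 94.7 · 95.03 = 9000 N = 9 kN.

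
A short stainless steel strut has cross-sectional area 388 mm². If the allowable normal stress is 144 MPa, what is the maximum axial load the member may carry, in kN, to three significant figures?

P_max = σ_allow · A = 144 · 388 = 55870 N = 55.87 kN.

55.9 kN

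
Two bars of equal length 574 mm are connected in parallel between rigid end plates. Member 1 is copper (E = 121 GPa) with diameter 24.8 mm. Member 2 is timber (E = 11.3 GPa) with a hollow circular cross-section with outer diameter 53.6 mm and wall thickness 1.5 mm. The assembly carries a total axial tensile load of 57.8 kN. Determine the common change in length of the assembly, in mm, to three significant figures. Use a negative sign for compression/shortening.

0.542 mm

A_1 = 483.1 mm².
A_2 = 245.5 mm².
Equal strain + equilibrium ⇒ each member carries load in proportion to AE: A₁E₁ = 58450000 N, A₂E₂ = 2774000 N, ΣAE = 61220000 N.
δ = PL/ΣAE = 57800·574/61220000 = 0.5419 mm.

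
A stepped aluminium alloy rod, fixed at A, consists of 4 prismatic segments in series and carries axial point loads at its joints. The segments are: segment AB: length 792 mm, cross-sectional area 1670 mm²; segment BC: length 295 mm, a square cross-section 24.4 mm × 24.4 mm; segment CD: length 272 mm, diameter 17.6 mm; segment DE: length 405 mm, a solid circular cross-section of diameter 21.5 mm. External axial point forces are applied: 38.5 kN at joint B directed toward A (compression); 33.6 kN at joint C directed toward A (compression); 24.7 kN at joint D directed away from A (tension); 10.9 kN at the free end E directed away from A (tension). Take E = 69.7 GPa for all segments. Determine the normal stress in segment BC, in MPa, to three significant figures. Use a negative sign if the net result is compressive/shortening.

Internal axial forces (sectioning from the free end, tension +): N_DE = 10.9 kN, N_CD = 35.6 kN, N_BC = 2 kN, N_AB = -36.5 kN.
A_BC = 595.4 mm².
σ_BC = N_BC/A_BC = 2000/595.4 = 3.359 MPa.

3.36 MPa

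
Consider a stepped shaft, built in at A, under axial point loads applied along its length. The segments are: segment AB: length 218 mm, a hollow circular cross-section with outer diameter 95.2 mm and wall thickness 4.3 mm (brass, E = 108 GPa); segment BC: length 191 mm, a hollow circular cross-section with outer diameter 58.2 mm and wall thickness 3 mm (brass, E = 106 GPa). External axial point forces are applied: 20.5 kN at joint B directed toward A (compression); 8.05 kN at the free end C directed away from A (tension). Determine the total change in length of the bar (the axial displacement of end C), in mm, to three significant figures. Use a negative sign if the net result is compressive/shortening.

0.00742 mm

Internal axial forces (sectioning from the free end, tension +): N_BC = 8.05 kN, N_AB = -12.45 kN.
A_AB = 1228 mm².
A_BC = 520.2 mm².
δ_AB = -12450·218/(1228·108000) = -0.02047 mm
δ_BC = 8050·191/(520.2·106000) = 0.02788 mm
δ = Σδ_i = 0.007416 mm.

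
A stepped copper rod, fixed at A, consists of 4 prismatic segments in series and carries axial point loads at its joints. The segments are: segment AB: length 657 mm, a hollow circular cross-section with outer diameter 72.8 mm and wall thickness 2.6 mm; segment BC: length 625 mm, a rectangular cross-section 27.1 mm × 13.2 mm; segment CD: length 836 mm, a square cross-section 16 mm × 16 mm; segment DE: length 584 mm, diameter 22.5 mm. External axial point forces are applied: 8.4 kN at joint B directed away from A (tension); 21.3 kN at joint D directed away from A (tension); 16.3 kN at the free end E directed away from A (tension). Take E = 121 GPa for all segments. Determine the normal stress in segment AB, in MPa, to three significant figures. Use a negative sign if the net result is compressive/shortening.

Internal axial forces (sectioning from the free end, tension +): N_DE = 16.3 kN, N_CD = 37.6 kN, N_BC = 37.6 kN, N_AB = 46 kN.
A_AB = 573.4 mm².
σ_AB = N_AB/A_AB = 46000/573.4 = 80.22 MPa.

80.2 MPa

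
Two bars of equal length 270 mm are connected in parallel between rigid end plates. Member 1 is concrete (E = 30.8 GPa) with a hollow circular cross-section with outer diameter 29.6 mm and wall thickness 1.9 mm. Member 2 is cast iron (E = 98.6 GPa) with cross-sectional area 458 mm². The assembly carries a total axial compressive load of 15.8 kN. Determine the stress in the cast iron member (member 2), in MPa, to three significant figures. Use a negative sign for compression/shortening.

A_1 = 165.3 mm².
Equal strain + equilibrium ⇒ each member carries load in proportion to AE: A₁E₁ = 5093000 N, A₂E₂ = 45160000 N, ΣAE = 50250000 N.
σ₂ = P·E₂/ΣAE = -15800·98600/50250000 = -31 MPa.

-31.0 MPa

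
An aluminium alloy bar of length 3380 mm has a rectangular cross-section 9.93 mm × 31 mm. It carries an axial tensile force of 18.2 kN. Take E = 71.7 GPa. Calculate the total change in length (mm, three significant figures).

2.79 mm

A = 307.8 mm².
δ_mech = NL/(AE) = 18200·3380/(307.8·71700) = 2.787 mm.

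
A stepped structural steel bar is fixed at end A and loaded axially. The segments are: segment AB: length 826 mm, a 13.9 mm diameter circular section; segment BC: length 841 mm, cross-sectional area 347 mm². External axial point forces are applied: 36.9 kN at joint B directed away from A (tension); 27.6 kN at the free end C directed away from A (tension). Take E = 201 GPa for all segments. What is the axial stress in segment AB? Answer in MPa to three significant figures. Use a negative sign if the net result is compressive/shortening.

425 MPa

Internal axial forces (sectioning from the free end, tension +): N_BC = 27.6 kN, N_AB = 64.5 kN.
A_AB = 151.7 mm².
σ_AB = N_AB/A_AB = 64500/151.7 = 425.1 MPa.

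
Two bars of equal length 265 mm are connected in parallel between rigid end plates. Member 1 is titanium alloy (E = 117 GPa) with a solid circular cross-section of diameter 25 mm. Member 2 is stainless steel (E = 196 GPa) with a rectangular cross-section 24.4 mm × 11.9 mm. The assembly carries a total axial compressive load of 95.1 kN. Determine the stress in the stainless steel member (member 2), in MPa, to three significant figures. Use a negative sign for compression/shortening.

-163 MPa

A_1 = 490.9 mm².
A_2 = 290.4 mm².
Equal strain + equilibrium ⇒ each member carries load in proportion to AE: A₁E₁ = 57430000 N, A₂E₂ = 56910000 N, ΣAE = 114300000 N.
σ₂ = P·E₂/ΣAE = -95100·196000/114300000 = -163 MPa.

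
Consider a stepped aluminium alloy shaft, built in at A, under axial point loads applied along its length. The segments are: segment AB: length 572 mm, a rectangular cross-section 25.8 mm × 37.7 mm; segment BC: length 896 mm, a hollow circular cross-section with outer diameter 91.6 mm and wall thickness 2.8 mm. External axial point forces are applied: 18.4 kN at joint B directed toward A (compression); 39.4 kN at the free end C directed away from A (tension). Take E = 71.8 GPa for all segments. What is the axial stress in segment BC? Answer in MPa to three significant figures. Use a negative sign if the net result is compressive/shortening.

50.4 MPa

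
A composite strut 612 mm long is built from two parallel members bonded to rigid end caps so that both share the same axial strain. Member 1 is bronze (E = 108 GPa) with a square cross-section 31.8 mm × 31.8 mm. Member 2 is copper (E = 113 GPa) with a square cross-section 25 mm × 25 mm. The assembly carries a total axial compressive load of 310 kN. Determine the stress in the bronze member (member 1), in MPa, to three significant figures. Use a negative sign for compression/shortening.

-186 MPa

A_1 = 1011 mm².
A_2 = 625 mm².
Equal strain + equilibrium ⇒ each member carries load in proportion to AE: A₁E₁ = 109200000 N, A₂E₂ = 70620000 N, ΣAE = 179800000 N.
σ₁ = P·E₁/ΣAE = -310000·108000/179800000 = -186.2 MPa.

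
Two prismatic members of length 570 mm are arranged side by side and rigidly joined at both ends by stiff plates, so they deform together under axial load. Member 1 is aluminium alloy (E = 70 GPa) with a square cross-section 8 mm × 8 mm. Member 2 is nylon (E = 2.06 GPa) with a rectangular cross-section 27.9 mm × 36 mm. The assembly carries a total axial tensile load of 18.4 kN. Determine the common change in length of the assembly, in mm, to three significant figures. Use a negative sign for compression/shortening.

A_1 = 64 mm².
A_2 = 1004 mm².
Equal strain + equilibrium ⇒ each member carries load in proportion to AE: A₁E₁ = 4480000 N, A₂E₂ = 2069000 N, ΣAE = 6549000 N.
δ = PL/ΣAE = 18400·570/6549000 = 1.601 mm.

1.60 mm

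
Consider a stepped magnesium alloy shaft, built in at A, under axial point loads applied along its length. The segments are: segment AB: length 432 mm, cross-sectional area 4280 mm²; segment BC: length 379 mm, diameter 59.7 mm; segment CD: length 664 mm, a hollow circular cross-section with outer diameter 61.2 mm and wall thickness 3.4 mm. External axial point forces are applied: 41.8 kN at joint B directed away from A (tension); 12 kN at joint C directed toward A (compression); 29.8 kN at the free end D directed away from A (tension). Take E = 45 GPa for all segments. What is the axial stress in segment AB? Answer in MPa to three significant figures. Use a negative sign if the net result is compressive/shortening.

13.9 MPa

Internal axial forces (sectioning from the free end, tension +): N_CD = 29.8 kN, N_BC = 17.8 kN, N_AB = 59.6 kN.
σ_AB = N_AB/A_AB = 59600/4280 = 13.93 MPa.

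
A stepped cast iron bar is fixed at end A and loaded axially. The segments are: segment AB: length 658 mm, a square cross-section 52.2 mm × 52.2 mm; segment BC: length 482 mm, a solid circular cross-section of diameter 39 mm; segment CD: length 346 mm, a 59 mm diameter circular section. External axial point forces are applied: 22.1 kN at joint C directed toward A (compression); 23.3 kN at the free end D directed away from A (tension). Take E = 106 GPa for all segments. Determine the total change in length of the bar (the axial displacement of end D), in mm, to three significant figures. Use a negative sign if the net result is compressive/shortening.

0.0351 mm

Internal axial forces (sectioning from the free end, tension +): N_CD = 23.3 kN, N_BC = 1.2 kN, N_AB = 1.2 kN.
A_AB = 2725 mm².
A_BC = 1195 mm².
A_CD = 2734 mm².
δ_AB = 1200·658/(2725·106000) = 0.002734 mm
δ_BC = 1200·482/(1195·106000) = 0.004568 mm
δ_CD = 23300·346/(2734·106000) = 0.02782 mm
δ = Σδ_i = 0.03512 mm.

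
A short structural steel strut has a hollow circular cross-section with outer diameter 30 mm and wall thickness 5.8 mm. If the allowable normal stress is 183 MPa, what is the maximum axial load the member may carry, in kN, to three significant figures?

80.7 kN

A = 441 mm².
P_max = σ_allow · A = 183 · 441 = 80690 N = 80.69 kN.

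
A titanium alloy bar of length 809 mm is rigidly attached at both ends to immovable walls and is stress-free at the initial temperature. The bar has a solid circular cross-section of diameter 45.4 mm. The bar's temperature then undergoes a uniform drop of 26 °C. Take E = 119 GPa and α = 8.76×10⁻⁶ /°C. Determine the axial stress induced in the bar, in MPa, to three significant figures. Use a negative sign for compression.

Free thermal expansion αLΔT = 8.76e-6 · 809 · -26 = -0.1843 mm.
The walls impose strain ε = −(-0.1843)/809 = 2.2776e-04; σ = Eε = 119000 · 2.2776e-04 = 27.1 MPa.

27.1 MPa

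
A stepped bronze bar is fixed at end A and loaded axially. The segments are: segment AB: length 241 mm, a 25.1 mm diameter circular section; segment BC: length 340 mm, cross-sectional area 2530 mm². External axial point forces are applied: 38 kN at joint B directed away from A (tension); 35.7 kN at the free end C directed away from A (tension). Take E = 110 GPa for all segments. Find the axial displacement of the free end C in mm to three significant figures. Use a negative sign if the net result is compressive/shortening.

0.370 mm

Internal axial forces (sectioning from the free end, tension +): N_BC = 35.7 kN, N_AB = 73.7 kN.
A_AB = 494.8 mm².
δ_AB = 73700·241/(494.8·110000) = 0.3263 mm
δ_BC = 35700·340/(2530·110000) = 0.04361 mm
δ = Σδ_i = 0.3699 mm.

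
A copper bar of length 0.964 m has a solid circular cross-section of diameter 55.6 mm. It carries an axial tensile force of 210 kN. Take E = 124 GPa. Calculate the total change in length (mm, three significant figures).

0.672 mm

A = 2428 mm².
δ_mech = NL/(AE) = 210000·964/(2428·124000) = 0.6724 mm.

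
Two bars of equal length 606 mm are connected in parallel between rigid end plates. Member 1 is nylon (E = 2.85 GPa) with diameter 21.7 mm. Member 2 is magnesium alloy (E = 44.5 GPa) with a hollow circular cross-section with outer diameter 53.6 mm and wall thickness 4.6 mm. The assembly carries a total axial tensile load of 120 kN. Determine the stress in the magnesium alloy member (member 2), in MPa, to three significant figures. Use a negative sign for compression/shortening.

164 MPa

A_1 = 369.8 mm².
A_2 = 708.1 mm².
Equal strain + equilibrium ⇒ each member carries load in proportion to AE: A₁E₁ = 1054000 N, A₂E₂ = 31510000 N, ΣAE = 32570000 N.
σ₂ = P·E₂/ΣAE = 120000·44500/32570000 = 164 MPa.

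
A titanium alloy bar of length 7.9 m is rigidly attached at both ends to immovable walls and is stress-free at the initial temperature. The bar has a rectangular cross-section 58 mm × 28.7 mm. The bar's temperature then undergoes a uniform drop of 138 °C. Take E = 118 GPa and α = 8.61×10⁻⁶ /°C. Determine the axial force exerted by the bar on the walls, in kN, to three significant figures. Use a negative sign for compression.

233 kN

Free thermal expansion αLΔT = 8.61e-6 · 7900 · -138 = -9.387 mm.
The walls impose strain ε = −(-9.387)/7900 = 1.1882e-03; σ = Eε = 118000 · 1.1882e-03 = 140.2 MPa.
Wall reaction R = σ·A = 140.2·1665 = 233400 N = 233.4 kN.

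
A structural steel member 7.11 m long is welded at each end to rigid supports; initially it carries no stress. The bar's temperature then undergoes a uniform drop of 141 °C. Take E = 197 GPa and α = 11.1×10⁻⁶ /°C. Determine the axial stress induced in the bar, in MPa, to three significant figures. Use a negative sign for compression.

Free thermal expansion αLΔT = 11.1e-6 · 7110 · -141 = -11.13 mm.
The walls impose strain ε = −(-11.13)/7110 = 1.5651e-03; σ = Eε = 197000 · 1.5651e-03 = 308.3 MPa.

308 MPa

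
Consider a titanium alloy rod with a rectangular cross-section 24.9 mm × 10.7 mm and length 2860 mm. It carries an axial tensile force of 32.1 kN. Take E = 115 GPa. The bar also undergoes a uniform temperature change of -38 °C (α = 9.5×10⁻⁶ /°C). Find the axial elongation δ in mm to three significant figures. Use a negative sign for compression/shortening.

1.96 mm

A = 266.4 mm².
δ_mech = NL/(AE) = 32100·2860/(266.4·115000) = 2.996 mm.
δ_thermal = αLΔT = 9.5e-6·2860·-38 = -1.032 mm.
δ = δ_mech + δ_thermal = 1.964 mm.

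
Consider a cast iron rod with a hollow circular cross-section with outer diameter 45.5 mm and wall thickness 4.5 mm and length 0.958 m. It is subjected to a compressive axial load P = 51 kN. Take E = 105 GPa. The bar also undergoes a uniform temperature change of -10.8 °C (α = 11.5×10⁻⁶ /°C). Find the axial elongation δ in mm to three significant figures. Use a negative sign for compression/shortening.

A = 579.6 mm².
δ_mech = NL/(AE) = -51000·958/(579.6·105000) = -0.8028 mm.
δ_thermal = αLΔT = 11.5e-6·958·-10.8 = -0.119 mm.
δ = δ_mech + δ_thermal = -0.9218 mm.

-0.922 mm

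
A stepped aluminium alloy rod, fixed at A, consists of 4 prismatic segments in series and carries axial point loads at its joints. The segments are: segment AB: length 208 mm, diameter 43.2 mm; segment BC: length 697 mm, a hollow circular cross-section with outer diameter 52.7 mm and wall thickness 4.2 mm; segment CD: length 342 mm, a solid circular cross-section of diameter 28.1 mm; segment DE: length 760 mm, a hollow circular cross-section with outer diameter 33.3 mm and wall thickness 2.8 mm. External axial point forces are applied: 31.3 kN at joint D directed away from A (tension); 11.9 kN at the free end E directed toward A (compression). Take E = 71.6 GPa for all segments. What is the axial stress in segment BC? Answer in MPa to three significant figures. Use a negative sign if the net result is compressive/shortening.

Internal axial forces (sectioning from the free end, tension +): N_DE = -11.9 kN, N_CD = 19.4 kN, N_BC = 19.4 kN, N_AB = 19.4 kN.
A_BC = 639.9 mm².
σ_BC = N_BC/A_BC = 19400/639.9 = 30.32 MPa.

30.3 MPa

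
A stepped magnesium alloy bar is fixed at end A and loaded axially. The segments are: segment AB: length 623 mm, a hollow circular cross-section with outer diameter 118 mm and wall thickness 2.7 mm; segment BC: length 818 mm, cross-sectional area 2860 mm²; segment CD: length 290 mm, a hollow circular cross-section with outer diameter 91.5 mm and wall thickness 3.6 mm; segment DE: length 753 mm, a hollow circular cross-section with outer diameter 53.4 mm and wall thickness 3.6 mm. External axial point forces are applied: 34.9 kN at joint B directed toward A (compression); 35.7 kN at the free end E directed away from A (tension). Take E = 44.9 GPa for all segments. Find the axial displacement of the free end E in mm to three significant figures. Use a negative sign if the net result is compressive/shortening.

1.53 mm

Internal axial forces (sectioning from the free end, tension +): N_DE = 35.7 kN, N_CD = 35.7 kN, N_BC = 35.7 kN, N_AB = 0.8 kN.
A_AB = 978 mm².
A_CD = 994.1 mm².
A_DE = 563.2 mm².
δ_AB = 800·623/(978·44900) = 0.01135 mm
δ_BC = 35700·818/(2860·44900) = 0.2274 mm
δ_CD = 35700·290/(994.1·44900) = 0.2319 mm
δ_DE = 35700·753/(563.2·44900) = 1.063 mm
δ = Σδ_i = 1.534 mm.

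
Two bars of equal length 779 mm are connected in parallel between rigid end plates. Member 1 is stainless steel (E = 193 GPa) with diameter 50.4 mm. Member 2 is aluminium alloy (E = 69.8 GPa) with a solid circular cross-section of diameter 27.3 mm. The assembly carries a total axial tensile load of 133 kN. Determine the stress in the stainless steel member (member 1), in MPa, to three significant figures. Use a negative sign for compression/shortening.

60.3 MPa

A_1 = 1995 mm².
A_2 = 585.3 mm².
Equal strain + equilibrium ⇒ each member carries load in proportion to AE: A₁E₁ = 385000000 N, A₂E₂ = 40860000 N, ΣAE = 425900000 N.
σ₁ = P·E₁/ΣAE = 133000·193000/425900000 = 60.27 MPa.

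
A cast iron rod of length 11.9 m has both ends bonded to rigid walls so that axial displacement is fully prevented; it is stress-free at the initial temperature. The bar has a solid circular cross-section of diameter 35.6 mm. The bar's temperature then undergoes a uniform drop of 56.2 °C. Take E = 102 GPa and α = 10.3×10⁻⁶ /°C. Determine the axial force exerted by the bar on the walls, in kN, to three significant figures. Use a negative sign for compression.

58.8 kN

Free thermal expansion αLΔT = 10.3e-6 · 11900 · -56.2 = -6.888 mm.
The walls impose strain ε = −(-6.888)/11900 = 5.7886e-04; σ = Eε = 102000 · 5.7886e-04 = 59.04 MPa.
Wall reaction R = σ·A = 59.04·995.4 = 58770 N = 58.77 kN.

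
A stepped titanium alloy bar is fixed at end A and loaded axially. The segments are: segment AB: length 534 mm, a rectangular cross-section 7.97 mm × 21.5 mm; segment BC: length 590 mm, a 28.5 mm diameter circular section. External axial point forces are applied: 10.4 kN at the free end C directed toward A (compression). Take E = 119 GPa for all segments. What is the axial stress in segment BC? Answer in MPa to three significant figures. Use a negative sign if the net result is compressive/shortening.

Internal axial forces (sectioning from the free end, tension +): N_BC = -10.4 kN, N_AB = -10.4 kN.
A_BC = 637.9 mm².
σ_BC = N_BC/A_BC = -10400/637.9 = -16.3 MPa.

-16.3 MPa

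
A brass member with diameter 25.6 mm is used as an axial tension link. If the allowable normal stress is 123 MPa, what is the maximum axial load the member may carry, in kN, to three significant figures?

63.3 kN

A = 514.7 mm².
P_max = σ_allow · A = 123 · 514.7 = 63310 N = 63.31 kN.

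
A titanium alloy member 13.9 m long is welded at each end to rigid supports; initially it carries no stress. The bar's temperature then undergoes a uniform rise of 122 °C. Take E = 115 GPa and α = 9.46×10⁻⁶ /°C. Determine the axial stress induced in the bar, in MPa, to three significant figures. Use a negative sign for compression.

Free thermal expansion αLΔT = 9.46e-6 · 13900 · 122 = 16.04 mm.
The walls impose strain ε = −(16.04)/13900 = -1.1541e-03; σ = Eε = 115000 · -1.1541e-03 = -132.7 MPa.

-133 MPa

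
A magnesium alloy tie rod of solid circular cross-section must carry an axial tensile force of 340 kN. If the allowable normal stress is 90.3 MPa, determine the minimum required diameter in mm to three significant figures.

Required area A ≥ P/σ_allow = 340000/90.3 = 3765 mm².
For a solid circular section, d ≥ √(4A/π) = 69.24 mm.

69.2 mm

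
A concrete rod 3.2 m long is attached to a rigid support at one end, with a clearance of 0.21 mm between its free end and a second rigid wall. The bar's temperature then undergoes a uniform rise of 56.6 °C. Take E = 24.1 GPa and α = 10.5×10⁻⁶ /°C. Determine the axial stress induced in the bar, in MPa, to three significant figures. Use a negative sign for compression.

-12.7 MPa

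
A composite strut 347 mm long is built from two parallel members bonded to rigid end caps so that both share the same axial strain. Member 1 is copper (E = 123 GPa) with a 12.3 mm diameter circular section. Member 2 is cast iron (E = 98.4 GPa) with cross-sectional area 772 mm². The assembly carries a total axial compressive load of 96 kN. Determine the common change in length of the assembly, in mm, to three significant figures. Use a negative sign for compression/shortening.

-0.368 mm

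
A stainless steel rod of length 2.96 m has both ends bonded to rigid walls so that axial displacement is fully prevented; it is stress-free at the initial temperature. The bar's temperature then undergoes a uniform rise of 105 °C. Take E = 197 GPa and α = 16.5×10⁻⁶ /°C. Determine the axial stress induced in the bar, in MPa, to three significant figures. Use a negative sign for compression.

-341 MPa

Free thermal expansion αLΔT = 16.5e-6 · 2960 · 105 = 5.128 mm.
The walls impose strain ε = −(5.128)/2960 = -1.7325e-03; σ = Eε = 197000 · -1.7325e-03 = -341.3 MPa.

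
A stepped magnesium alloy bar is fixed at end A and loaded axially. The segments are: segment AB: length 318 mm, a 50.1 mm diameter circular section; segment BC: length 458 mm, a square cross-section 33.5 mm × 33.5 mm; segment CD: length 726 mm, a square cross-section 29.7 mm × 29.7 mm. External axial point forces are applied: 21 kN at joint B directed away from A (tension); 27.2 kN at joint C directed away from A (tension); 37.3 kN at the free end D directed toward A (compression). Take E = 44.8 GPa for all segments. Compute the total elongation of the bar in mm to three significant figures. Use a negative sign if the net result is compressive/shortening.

-0.738 mm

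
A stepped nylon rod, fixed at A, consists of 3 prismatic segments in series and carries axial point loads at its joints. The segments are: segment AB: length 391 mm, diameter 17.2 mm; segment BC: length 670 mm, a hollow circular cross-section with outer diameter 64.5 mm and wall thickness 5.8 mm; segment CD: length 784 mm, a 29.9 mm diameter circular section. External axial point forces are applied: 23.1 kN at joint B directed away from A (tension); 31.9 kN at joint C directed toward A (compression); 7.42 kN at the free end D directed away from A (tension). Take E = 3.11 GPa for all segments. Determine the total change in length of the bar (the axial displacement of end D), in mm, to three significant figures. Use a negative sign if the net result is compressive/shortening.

Internal axial forces (sectioning from the free end, tension +): N_CD = 7.42 kN, N_BC = -24.48 kN, N_AB = -1.38 kN.
A_AB = 232.4 mm².
A_BC = 1070 mm².
A_CD = 702.2 mm².
δ_AB = -1380·391/(232.4·3110) = -0.7467 mm
δ_BC = -24480·670/(1070·3110) = -4.931 mm
δ_CD = 7420·784/(702.2·3110) = 2.664 mm
δ = Σδ_i = -3.013 mm.

-3.01 mm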